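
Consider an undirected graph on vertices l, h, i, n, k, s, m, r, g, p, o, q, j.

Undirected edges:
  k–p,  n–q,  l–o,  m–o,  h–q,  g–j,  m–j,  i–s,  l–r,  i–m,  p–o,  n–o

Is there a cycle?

DFS, tracking each vertex's parent; an edge to a visited non-parent vertex closes a cycle.
Start from j:
visit j (parent –)
  visit m (parent j)
    visit i (parent m)
      visit s (parent i)
        s–i: parent, skip
      i–m: parent, skip
    m–j: parent, skip
    visit o (parent m)
      visit n (parent o)
        n–o: parent, skip
        visit q (parent n)
          q–n: parent, skip
          visit h (parent q)
            h–q: parent, skip
      visit p (parent o)
        visit k (parent p)
          k–p: parent, skip
        p–o: parent, skip
      o–m: parent, skip
      visit l (parent o)
        visit r (parent l)
          r–l: parent, skip
        l–o: parent, skip
  visit g (parent j)
    g–j: parent, skip
No non-parent visited neighbor found — the graph is a forest.

No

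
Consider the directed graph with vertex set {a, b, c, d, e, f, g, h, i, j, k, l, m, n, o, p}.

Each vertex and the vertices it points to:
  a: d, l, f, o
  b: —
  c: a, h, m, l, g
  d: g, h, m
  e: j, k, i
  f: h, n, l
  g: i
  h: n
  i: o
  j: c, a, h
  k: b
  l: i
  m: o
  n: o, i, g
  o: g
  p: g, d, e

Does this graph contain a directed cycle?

Yes

DFS with white/gray/black marking, starting from g:
g gray
  i gray
    o gray
      o→g: g is gray → back edge
Back edge found, so a cycle exists: g → i → o → g.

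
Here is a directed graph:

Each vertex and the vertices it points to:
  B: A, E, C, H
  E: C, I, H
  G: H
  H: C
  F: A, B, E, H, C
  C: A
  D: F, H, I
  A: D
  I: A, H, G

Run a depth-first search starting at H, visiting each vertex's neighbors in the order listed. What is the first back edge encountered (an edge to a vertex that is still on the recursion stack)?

DFS from H (visiting each vertex's neighbors in the order listed); mark gray on enter, black on exit:
H gray
  C gray
    A gray
      D gray
        F gray
          F→A: A is gray → back edge
First back edge: F → A.

F->A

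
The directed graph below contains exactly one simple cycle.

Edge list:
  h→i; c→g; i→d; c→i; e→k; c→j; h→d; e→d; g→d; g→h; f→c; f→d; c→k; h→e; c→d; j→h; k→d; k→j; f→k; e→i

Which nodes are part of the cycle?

DFS with gray/black marking from k:
k gray
  d gray
  d black
  j gray
    h gray
      h→d: d black — skip
      i gray
        i→d: d black — skip
      i black
      e gray
        e→k: k is gray → back edge
Back edge closes the cycle k → j → h → e → k; its vertices are {e, h, j, k}.

e, h, j, k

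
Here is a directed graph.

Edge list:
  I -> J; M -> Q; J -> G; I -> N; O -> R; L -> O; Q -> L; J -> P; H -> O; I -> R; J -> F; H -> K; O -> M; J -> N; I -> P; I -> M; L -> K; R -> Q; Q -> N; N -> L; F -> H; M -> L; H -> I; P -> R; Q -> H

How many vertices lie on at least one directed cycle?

11

A vertex is on a directed cycle iff it belongs to a strongly connected component of size ≥ 2 (or has a self-loop).
The vertices on cycles are {F, H, I, J, L, M, N, O, P, Q, R} — 11 in total.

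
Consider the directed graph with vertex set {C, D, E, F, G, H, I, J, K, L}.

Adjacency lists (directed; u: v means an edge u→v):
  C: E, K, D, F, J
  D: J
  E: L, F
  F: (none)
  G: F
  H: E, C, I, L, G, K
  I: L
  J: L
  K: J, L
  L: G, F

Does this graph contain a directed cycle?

No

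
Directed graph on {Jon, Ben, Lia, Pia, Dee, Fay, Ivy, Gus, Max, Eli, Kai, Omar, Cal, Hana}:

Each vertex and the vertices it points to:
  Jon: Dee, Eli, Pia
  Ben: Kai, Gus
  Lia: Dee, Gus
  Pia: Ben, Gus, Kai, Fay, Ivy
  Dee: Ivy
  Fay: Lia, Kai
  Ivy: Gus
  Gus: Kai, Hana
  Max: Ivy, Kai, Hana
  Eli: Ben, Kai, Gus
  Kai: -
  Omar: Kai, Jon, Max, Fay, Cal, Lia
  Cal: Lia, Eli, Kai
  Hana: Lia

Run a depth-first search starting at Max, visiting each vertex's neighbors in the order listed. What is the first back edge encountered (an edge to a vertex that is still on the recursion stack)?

Dee->Ivy

DFS from Max (visiting each vertex's neighbors in the order listed); mark gray on enter, black on exit:
Max gray
  Ivy gray
    Gus gray
      Kai gray
      Kai black
      Hana gray
        Lia gray
          Dee gray
            Dee→Ivy: Ivy is gray → back edge
First back edge: Dee → Ivy.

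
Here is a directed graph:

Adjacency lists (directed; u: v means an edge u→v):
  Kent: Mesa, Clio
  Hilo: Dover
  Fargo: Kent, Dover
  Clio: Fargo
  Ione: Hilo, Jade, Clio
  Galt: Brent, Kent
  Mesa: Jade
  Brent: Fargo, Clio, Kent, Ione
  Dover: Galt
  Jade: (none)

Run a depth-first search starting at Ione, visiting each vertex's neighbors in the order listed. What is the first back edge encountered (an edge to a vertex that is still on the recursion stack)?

DFS from Ione (visiting each vertex's neighbors in the order listed); mark gray on enter, black on exit:
Ione gray
  Hilo gray
    Dover gray
      Galt gray
        Brent gray
          Fargo gray
            Kent gray
              Mesa gray
                Jade gray
                Jade black
              Mesa black
              Clio gray
                Clio→Fargo: Fargo is gray → back edge
First back edge: Clio → Fargo.

Clio->Fargo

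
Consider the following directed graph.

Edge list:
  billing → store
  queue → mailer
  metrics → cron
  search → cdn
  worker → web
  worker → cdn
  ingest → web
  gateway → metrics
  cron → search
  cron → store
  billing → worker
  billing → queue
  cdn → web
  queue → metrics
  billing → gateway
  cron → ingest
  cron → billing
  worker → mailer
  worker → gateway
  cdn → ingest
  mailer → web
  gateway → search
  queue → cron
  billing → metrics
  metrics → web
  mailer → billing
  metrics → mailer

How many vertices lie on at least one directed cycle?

A vertex is on a directed cycle iff it belongs to a strongly connected component of size ≥ 2 (or has a self-loop).
The vertices on cycles are {cron, queue, mailer, worker, billing, gateway, metrics} — 7 in total.

7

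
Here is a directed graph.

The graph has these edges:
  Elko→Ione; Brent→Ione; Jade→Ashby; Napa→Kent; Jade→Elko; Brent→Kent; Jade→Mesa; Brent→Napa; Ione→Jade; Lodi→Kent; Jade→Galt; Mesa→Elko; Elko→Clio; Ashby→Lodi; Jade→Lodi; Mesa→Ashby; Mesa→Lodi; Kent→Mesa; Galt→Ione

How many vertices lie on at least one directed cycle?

8

A vertex is on a directed cycle iff it belongs to a strongly connected component of size ≥ 2 (or has a self-loop).
The vertices on cycles are {Elko, Galt, Ione, Jade, Kent, Lodi, Mesa, Ashby} — 8 in total.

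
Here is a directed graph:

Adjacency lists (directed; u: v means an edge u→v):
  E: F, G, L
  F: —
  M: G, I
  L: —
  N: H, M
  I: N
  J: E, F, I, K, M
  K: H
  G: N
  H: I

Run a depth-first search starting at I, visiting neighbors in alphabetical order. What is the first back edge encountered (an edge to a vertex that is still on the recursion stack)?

H→I

DFS from I (visiting neighbors in alphabetical order); mark gray on enter, black on exit:
I gray
  N gray
    H gray
      H→I: I is gray → back edge
First back edge: H → I.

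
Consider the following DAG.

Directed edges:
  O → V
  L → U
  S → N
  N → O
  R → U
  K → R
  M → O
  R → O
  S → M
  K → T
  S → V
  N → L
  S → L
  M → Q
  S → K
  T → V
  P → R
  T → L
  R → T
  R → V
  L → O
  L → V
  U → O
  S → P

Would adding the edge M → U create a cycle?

No

Adding M→U creates a cycle iff U can already reach M.
Explore from U: no path reaches M. The graph stays acyclic.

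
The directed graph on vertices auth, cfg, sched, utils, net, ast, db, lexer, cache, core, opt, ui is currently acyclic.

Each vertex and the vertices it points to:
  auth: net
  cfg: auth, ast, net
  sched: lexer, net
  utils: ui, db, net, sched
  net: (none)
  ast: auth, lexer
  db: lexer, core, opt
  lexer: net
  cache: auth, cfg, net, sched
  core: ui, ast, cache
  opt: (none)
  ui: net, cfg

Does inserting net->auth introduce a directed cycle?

Yes

Adding net→auth creates a cycle iff auth can already reach net.
Path from auth: auth → net.
So auth → … → net → auth is a cycle.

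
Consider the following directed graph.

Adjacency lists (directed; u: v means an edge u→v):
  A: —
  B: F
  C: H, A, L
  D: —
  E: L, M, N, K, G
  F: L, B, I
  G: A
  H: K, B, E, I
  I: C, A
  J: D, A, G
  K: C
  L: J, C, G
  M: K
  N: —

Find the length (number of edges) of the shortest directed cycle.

For each vertex v, BFS finds the shortest path from v back to v.
The shortest such closed walk is B → F → B, length 2.

2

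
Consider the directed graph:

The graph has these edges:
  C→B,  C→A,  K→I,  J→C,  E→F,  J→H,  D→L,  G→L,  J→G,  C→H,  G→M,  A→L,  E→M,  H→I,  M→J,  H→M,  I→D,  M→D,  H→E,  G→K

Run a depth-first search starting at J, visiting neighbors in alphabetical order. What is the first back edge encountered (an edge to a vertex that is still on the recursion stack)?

DFS from J (visiting neighbors in alphabetical order); mark gray on enter, black on exit:
J gray
  C gray
    A gray
      L gray
      L black
    A black
    B gray
    B black
    H gray
      E gray
        F gray
        F black
        M gray
          D gray
            D→L: L black — skip
          D black
          M→J: J is gray → back edge
First back edge: M → J.

M->J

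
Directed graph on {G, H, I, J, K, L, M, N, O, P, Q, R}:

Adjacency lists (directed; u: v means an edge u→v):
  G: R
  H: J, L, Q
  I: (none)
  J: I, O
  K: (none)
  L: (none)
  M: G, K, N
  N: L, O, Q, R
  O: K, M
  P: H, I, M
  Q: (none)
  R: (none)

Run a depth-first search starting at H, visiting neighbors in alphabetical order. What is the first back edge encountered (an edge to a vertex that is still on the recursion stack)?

N→O

DFS from H (visiting neighbors in alphabetical order); mark gray on enter, black on exit:
H gray
  J gray
    I gray
    I black
    O gray
      K gray
      K black
      M gray
        G gray
          R gray
          R black
        G black
        M→K: K black — skip
        N gray
          L gray
          L black
          N→O: O is gray → back edge
First back edge: N → O.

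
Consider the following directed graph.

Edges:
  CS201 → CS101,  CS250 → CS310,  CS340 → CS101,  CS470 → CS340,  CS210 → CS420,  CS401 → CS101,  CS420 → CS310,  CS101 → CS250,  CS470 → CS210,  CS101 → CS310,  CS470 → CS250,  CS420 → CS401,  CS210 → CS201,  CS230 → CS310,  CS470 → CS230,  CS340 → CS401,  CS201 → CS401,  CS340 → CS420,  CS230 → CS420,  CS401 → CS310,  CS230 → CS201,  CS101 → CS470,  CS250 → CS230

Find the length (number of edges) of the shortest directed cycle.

3

For each vertex v, BFS finds the shortest path from v back to v.
The shortest such closed walk is CS101 → CS470 → CS340 → CS101, length 3.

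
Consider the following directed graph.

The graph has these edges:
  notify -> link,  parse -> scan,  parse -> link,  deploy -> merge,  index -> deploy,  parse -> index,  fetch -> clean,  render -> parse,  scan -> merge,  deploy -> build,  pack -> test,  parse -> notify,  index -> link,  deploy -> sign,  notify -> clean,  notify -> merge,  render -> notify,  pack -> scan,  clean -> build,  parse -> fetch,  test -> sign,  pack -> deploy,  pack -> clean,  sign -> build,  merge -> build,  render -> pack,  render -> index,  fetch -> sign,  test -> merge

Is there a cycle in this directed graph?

No

DFS with white/gray/black marking, starting from deploy:
deploy gray
  sign gray
    build gray
    build black
  sign black
  merge gray
    merge→build: build black — skip
  merge black
  deploy→build: build black — skip
deploy black
notify gray
  notify→merge: merge black — skip
  link gray
  link black
  clean gray
    clean→build: build black — skip
  clean black
notify black
test gray
  test→sign: sign black — skip
  test→merge: merge black — skip
test black
pack gray
  pack→deploy: deploy black — skip
  pack→test: test black — skip
  scan gray
    scan→merge: merge black — skip
  scan black
  pack→clean: clean black — skip
pack black
index gray
  index→link: link black — skip
  index→deploy: deploy black — skip
index black
render gray
  render→notify: notify black — skip
  parse gray
    fetch gray
      fetch→sign: sign black — skip
      fetch→clean: clean black — skip
    fetch black
    parse→link: link black — skip
    parse→scan: scan black — skip
    parse→notify: notify black — skip
    parse→index: index black — skip
  parse black
  render→index: index black — skip
  render→pack: pack black — skip
render black
Every edge goes to a white or black vertex — no back edge, so the graph is acyclic.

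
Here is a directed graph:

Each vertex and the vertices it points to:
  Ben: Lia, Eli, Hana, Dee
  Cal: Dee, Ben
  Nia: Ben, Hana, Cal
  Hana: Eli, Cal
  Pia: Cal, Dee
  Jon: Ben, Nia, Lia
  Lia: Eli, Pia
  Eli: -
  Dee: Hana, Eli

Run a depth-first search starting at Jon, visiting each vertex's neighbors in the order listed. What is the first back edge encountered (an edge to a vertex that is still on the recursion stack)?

DFS from Jon (visiting each vertex's neighbors in the order listed); mark gray on enter, black on exit:
Jon gray
  Ben gray
    Lia gray
      Eli gray
      Eli black
      Pia gray
        Cal gray
          Dee gray
            Hana gray
              Hana→Eli: Eli black — skip
              Hana→Cal: Cal is gray → back edge
First back edge: Hana → Cal.

Hana→Cal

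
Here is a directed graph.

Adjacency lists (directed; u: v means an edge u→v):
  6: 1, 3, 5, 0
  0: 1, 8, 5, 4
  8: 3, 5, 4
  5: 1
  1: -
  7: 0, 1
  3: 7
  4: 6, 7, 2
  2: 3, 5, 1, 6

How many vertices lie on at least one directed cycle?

7

A vertex is on a directed cycle iff it belongs to a strongly connected component of size ≥ 2 (or has a self-loop).
The vertices on cycles are {0, 2, 3, 4, 6, 7, 8} — 7 in total.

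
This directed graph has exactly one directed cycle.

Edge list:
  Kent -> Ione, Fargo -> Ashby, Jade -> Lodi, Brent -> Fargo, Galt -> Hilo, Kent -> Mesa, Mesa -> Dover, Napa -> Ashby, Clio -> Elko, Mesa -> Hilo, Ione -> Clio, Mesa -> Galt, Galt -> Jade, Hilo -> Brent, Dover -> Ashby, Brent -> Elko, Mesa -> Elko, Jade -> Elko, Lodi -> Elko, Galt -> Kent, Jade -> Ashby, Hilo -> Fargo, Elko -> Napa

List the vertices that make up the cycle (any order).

DFS with gray/black marking from Kent:
Kent gray
  Mesa gray
    Elko gray
      Napa gray
        Ashby gray
        Ashby black
      Napa black
    Elko black
    Hilo gray
      Brent gray
        Brent→Elko: Elko black — skip
        Fargo gray
          Fargo→Ashby: Ashby black — skip
        Fargo black
      Brent black
      Hilo→Fargo: Fargo black — skip
    Hilo black
    Dover gray
      Dover→Ashby: Ashby black — skip
    Dover black
    Galt gray
      Jade gray
        Lodi gray
          Lodi→Elko: Elko black — skip
        Lodi black
        Jade→Elko: Elko black — skip
        Jade→Ashby: Ashby black — skip
      Jade black
      Galt→Kent: Kent is gray → back edge
Back edge closes the cycle Kent → Mesa → Galt → Kent; its vertices are {Galt, Kent, Mesa}.

Galt, Kent, Mesa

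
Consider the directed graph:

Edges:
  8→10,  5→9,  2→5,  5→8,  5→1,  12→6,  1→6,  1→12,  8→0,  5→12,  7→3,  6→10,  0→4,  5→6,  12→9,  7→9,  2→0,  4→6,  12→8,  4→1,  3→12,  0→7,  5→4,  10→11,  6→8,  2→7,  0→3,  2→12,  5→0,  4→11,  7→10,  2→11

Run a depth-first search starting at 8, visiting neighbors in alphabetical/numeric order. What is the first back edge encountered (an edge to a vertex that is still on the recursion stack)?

6→8

DFS from 8 (visiting neighbors in alphabetical/numeric order); mark gray on enter, black on exit:
8 gray
  0 gray
    3 gray
      12 gray
        6 gray
          6→8: 8 is gray → back edge
First back edge: 6 → 8.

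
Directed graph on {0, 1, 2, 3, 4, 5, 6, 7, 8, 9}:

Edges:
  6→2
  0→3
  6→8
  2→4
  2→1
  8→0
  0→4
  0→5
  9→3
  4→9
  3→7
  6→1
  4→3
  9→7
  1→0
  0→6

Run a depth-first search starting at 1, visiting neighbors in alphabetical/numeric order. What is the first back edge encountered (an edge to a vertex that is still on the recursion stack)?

6→1

DFS from 1 (visiting neighbors in alphabetical/numeric order); mark gray on enter, black on exit:
1 gray
  0 gray
    3 gray
      7 gray
      7 black
    3 black
    4 gray
      4→3: 3 black — skip
      9 gray
        9→3: 3 black — skip
        9→7: 7 black — skip
      9 black
    4 black
    5 gray
    5 black
    6 gray
      6→1: 1 is gray → back edge
First back edge: 6 → 1.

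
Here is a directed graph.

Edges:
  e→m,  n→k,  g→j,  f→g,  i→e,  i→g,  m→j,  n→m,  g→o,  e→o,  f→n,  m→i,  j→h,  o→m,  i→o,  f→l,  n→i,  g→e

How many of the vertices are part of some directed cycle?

5

A vertex is on a directed cycle iff it belongs to a strongly connected component of size ≥ 2 (or has a self-loop).
The vertices on cycles are {e, g, i, m, o} — 5 in total.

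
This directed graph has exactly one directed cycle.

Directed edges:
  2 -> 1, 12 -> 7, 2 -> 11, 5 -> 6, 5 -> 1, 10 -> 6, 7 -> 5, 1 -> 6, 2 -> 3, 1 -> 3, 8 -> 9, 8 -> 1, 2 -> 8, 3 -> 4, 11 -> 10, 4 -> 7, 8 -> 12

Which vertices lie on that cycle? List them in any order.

1, 3, 4, 5, 7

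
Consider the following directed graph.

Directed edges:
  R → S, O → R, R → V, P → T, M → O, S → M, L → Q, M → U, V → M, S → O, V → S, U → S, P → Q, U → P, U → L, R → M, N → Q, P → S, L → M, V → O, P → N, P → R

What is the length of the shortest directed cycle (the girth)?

3

For each vertex v, BFS finds the shortest path from v back to v.
The shortest such closed walk is U → L → M → U, length 3.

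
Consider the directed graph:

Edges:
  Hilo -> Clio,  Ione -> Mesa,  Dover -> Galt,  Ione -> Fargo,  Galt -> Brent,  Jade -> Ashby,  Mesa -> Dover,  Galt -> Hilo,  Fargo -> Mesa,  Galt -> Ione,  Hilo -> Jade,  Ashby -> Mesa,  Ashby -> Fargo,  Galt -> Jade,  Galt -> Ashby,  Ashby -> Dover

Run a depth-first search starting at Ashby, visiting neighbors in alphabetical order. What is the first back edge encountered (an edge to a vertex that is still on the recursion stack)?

Galt->Ashby

DFS from Ashby (visiting neighbors in alphabetical order); mark gray on enter, black on exit:
Ashby gray
  Dover gray
    Galt gray
      Galt→Ashby: Ashby is gray → back edge
First back edge: Galt → Ashby.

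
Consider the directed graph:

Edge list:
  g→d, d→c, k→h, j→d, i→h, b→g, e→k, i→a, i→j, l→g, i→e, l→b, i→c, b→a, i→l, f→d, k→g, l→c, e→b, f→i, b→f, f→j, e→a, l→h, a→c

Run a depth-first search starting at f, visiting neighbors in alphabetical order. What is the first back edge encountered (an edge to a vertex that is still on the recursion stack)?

b→f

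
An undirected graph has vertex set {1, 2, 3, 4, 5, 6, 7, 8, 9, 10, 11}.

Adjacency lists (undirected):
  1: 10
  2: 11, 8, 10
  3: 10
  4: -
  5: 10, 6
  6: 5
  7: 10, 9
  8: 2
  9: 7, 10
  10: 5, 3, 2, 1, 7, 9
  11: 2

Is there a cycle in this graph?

Yes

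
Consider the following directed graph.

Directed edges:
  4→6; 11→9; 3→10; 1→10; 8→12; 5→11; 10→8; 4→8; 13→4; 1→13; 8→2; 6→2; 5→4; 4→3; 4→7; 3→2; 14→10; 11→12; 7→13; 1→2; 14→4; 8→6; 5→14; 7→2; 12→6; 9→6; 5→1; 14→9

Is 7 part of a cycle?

7 is on a cycle iff 7 can reach itself via ≥1 edge.
7 → 13 → 4 → 7 — yes.

Yes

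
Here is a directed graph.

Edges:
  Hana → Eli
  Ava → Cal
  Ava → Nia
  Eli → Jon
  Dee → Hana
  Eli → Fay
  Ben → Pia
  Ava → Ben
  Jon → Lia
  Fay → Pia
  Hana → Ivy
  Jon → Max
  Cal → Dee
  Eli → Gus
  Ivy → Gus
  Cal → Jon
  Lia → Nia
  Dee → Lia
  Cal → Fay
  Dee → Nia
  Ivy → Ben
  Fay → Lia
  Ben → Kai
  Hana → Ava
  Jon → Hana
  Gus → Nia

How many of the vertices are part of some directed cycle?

A vertex is on a directed cycle iff it belongs to a strongly connected component of size ≥ 2 (or has a self-loop).
The vertices on cycles are {Ava, Cal, Dee, Eli, Jon, Hana} — 6 in total.

6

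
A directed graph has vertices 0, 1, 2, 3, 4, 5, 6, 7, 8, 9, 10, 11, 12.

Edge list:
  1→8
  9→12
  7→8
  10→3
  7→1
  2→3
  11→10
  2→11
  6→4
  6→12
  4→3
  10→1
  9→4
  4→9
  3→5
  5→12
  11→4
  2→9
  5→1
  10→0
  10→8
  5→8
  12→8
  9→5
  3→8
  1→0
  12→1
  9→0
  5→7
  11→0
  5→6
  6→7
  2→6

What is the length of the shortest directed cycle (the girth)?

For each vertex v, BFS finds the shortest path from v back to v.
The shortest such closed walk is 9 → 4 → 9, length 2.

2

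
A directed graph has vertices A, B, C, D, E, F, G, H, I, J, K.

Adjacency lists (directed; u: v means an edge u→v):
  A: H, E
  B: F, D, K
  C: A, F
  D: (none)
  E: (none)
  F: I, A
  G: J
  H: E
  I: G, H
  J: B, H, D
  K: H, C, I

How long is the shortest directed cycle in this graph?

For each vertex v, BFS finds the shortest path from v back to v.
The shortest such closed walk is B → F → I → G → J → B, length 5.

5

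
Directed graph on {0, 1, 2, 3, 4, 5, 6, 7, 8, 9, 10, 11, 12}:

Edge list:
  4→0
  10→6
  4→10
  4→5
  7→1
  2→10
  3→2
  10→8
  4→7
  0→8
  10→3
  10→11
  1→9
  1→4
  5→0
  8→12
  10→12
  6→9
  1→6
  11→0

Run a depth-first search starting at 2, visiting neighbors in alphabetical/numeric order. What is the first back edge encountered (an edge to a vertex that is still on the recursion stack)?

DFS from 2 (visiting neighbors in alphabetical/numeric order); mark gray on enter, black on exit:
2 gray
  10 gray
    3 gray
      3→2: 2 is gray → back edge
First back edge: 3 → 2.

3→2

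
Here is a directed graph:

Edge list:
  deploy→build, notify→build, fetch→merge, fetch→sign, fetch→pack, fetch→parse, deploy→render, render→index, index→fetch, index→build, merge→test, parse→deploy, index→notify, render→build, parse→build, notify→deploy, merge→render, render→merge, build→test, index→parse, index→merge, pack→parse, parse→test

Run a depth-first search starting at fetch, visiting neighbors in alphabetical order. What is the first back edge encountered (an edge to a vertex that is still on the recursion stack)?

DFS from fetch (visiting neighbors in alphabetical order); mark gray on enter, black on exit:
fetch gray
  merge gray
    render gray
      build gray
        test gray
        test black
      build black
      index gray
        index→build: build black — skip
        index→fetch: fetch is gray → back edge
First back edge: index → fetch.

index→fetch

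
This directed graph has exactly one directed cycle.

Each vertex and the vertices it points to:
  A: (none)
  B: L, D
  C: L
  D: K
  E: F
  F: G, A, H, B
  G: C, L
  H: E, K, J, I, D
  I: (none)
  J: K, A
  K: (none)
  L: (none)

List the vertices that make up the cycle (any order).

DFS with gray/black marking from F:
F gray
  G gray
    C gray
      L gray
      L black
    C black
    G→L: L black — skip
  G black
  A gray
  A black
  H gray
    E gray
      E→F: F is gray → back edge
Back edge closes the cycle F → H → E → F; its vertices are {E, F, H}.

E, F, H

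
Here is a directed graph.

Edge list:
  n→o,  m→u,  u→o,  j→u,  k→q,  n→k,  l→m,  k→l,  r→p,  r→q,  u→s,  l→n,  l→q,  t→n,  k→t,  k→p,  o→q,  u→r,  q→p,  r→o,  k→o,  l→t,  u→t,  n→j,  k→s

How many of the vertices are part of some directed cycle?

7

A vertex is on a directed cycle iff it belongs to a strongly connected component of size ≥ 2 (or has a self-loop).
The vertices on cycles are {j, k, l, m, n, t, u} — 7 in total.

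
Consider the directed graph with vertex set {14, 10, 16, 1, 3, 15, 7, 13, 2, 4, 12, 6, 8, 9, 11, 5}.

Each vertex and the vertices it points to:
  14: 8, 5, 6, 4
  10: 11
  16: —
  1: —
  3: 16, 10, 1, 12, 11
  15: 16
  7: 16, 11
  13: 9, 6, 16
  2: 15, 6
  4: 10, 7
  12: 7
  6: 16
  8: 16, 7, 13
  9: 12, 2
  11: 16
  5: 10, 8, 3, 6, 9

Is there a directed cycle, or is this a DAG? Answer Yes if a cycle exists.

No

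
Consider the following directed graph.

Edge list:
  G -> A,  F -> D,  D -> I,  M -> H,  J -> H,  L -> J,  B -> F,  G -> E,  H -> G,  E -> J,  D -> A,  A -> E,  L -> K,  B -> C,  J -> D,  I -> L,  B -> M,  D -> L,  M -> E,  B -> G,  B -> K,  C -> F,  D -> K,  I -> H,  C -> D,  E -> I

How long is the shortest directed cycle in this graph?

For each vertex v, BFS finds the shortest path from v back to v.
The shortest such closed walk is D → L → J → D, length 3.

3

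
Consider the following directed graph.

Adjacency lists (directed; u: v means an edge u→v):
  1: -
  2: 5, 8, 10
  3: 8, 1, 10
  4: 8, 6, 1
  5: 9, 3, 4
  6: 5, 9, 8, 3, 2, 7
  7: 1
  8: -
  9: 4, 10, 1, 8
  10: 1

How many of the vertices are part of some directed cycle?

A vertex is on a directed cycle iff it belongs to a strongly connected component of size ≥ 2 (or has a self-loop).
The vertices on cycles are {2, 4, 5, 6, 9} — 5 in total.

5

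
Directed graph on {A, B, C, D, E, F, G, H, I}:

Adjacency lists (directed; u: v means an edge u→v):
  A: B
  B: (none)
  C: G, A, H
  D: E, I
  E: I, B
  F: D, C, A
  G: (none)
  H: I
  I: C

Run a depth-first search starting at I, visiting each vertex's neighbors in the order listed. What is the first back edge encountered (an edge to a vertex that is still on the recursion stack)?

H->I

DFS from I (visiting each vertex's neighbors in the order listed); mark gray on enter, black on exit:
I gray
  C gray
    G gray
    G black
    A gray
      B gray
      B black
    A black
    H gray
      H→I: I is gray → back edge
First back edge: H → I.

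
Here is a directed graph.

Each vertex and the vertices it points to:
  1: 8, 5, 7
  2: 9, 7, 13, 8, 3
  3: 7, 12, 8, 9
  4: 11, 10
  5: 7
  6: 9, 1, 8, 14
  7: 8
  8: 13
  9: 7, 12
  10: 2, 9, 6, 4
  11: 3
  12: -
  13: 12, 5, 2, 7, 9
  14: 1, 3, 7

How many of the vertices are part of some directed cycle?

A vertex is on a directed cycle iff it belongs to a strongly connected component of size ≥ 2 (or has a self-loop).
The vertices on cycles are {2, 3, 4, 5, 7, 8, 9, 10, 13} — 9 in total.

9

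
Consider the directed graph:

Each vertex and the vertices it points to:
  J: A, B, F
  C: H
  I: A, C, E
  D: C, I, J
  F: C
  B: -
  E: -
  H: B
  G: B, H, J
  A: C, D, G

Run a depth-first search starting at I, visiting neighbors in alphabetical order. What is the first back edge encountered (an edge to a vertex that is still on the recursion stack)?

DFS from I (visiting neighbors in alphabetical order); mark gray on enter, black on exit:
I gray
  A gray
    C gray
      H gray
        B gray
        B black
      H black
    C black
    D gray
      D→C: C black — skip
      D→I: I is gray → back edge
First back edge: D → I.

D→I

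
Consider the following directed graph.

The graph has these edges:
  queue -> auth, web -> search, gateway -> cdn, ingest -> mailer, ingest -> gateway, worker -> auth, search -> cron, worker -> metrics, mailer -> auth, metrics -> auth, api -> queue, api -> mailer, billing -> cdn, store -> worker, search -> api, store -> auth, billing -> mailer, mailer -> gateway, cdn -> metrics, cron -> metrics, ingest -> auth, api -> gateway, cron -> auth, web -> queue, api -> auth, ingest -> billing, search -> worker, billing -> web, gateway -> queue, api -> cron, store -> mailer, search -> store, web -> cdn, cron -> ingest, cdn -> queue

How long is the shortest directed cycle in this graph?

5

For each vertex v, BFS finds the shortest path from v back to v.
The shortest such closed walk is search → cron → ingest → billing → web → search, length 5.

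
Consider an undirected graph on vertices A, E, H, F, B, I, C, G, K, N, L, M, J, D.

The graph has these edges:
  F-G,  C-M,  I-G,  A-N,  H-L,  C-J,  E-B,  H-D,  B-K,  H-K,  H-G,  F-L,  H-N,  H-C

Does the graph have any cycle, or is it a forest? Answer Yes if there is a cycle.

DFS, tracking each vertex's parent; an edge to a visited non-parent vertex closes a cycle.
Start from C:
visit C (parent –)
  visit J (parent C)
    J–C: parent, skip
  visit H (parent C)
    visit D (parent H)
      D–H: parent, skip
    visit N (parent H)
      N–H: parent, skip
      visit A (parent N)
        A–N: parent, skip
    visit G (parent H)
      visit I (parent G)
        I–G: parent, skip
      G–H: parent, skip
      visit F (parent G)
        F–G: parent, skip
        visit L (parent F)
          L–H: H visited and ≠ parent → cycle
Cycle: H – G – F – L – H.

Yes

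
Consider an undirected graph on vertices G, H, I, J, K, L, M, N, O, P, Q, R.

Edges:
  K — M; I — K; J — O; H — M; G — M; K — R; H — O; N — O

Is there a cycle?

No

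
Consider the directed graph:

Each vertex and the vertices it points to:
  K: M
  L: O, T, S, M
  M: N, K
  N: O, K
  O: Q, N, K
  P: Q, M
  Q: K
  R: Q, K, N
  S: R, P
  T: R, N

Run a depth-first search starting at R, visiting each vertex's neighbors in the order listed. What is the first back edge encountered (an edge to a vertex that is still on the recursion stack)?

O->Q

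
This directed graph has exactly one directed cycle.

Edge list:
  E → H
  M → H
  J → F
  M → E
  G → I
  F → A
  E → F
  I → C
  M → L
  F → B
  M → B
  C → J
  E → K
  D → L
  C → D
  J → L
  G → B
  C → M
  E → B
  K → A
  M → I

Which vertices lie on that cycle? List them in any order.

DFS with gray/black marking from I:
I gray
  C gray
    D gray
      L gray
      L black
    D black
    M gray
      E gray
        H gray
        H black
        F gray
          A gray
          A black
          B gray
          B black
        F black
        K gray
          K→A: A black — skip
        K black
        E→B: B black — skip
      E black
      M→L: L black — skip
      M→I: I is gray → back edge
Back edge closes the cycle I → C → M → I; its vertices are {C, I, M}.

C, I, M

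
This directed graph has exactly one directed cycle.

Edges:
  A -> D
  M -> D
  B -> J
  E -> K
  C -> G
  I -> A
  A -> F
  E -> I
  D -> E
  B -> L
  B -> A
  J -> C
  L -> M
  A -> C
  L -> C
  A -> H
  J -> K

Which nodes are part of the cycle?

A, D, E, I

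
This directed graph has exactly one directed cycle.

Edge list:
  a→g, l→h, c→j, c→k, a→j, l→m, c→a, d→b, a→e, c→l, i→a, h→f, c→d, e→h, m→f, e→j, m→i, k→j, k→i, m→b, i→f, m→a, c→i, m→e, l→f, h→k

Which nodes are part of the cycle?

a, e, h, i, k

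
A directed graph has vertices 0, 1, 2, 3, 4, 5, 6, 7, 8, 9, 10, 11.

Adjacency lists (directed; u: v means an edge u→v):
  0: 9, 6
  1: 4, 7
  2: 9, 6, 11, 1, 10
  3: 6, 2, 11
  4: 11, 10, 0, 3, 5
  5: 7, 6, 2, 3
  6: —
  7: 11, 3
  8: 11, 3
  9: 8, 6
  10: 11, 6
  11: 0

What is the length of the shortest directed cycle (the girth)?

4

For each vertex v, BFS finds the shortest path from v back to v.
The shortest such closed walk is 5 → 2 → 1 → 4 → 5, length 4.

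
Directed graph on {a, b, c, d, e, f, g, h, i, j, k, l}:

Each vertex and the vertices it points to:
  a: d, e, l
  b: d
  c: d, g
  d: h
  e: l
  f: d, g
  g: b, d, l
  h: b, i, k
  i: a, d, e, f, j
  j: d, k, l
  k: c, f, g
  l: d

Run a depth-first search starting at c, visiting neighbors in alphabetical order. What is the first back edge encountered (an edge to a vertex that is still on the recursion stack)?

DFS from c (visiting neighbors in alphabetical order); mark gray on enter, black on exit:
c gray
  d gray
    h gray
      b gray
        b→d: d is gray → back edge
First back edge: b → d.

b->d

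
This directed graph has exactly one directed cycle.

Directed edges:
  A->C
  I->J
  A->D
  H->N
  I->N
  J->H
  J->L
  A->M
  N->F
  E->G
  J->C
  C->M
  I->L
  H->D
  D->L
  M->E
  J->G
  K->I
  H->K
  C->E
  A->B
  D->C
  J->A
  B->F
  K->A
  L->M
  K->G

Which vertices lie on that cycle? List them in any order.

DFS with gray/black marking from J:
J gray
  A gray
    B gray
      F gray
      F black
    B black
    M gray
      E gray
        G gray
        G black
      E black
    M black
    D gray
      L gray
        L→M: M black — skip
      L black
      C gray
        C→E: E black — skip
        C→M: M black — skip
      C black
    D black
    A→C: C black — skip
  A black
  J→L: L black — skip
  H gray
    N gray
      N→F: F black — skip
    N black
    H→D: D black — skip
    K gray
      I gray
        I→N: N black — skip
        I→L: L black — skip
        I→J: J is gray → back edge
Back edge closes the cycle J → H → K → I → J; its vertices are {H, I, J, K}.

H, I, J, K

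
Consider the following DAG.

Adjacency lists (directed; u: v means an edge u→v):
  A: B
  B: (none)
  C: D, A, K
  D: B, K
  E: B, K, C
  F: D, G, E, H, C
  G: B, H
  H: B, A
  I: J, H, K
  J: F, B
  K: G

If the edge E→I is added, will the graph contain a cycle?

Yes

Adding E→I creates a cycle iff I can already reach E.
Path from I: I → J → F → E.
So I → … → E → I is a cycle.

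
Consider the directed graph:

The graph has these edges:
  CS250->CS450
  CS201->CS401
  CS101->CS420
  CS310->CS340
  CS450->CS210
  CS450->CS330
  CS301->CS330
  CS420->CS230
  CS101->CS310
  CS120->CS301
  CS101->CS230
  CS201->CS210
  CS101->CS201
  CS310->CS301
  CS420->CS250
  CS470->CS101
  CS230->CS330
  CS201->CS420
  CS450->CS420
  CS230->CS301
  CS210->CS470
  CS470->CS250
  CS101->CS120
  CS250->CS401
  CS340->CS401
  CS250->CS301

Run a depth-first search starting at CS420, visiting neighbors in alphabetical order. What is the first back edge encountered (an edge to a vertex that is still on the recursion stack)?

CS201->CS210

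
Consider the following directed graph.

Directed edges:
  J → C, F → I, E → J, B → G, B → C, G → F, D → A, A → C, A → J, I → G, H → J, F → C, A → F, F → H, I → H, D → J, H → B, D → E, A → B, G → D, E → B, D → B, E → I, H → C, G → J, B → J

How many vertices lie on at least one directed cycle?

8

A vertex is on a directed cycle iff it belongs to a strongly connected component of size ≥ 2 (or has a self-loop).
The vertices on cycles are {A, B, D, E, F, G, H, I} — 8 in total.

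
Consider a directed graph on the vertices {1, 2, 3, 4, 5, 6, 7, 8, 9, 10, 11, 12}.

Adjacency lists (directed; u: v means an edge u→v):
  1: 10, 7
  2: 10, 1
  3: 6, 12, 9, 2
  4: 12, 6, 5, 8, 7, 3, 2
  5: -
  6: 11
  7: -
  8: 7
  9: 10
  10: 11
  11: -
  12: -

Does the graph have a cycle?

DFS with white/gray/black marking, starting from 7:
7 gray
7 black
1 gray
  10 gray
    11 gray
    11 black
  10 black
  1→7: 7 black — skip
1 black
2 gray
  2→10: 10 black — skip
  2→1: 1 black — skip
2 black
3 gray
  6 gray
    6→11: 11 black — skip
  6 black
  12 gray
  12 black
  9 gray
    9→10: 10 black — skip
  9 black
  3→2: 2 black — skip
3 black
4 gray
  4→12: 12 black — skip
  4→6: 6 black — skip
  5 gray
  5 black
  8 gray
    8→7: 7 black — skip
  8 black
  4→7: 7 black — skip
  4→3: 3 black — skip
  4→2: 2 black — skip
4 black
Every edge goes to a white or black vertex — no back edge, so the graph is acyclic.

No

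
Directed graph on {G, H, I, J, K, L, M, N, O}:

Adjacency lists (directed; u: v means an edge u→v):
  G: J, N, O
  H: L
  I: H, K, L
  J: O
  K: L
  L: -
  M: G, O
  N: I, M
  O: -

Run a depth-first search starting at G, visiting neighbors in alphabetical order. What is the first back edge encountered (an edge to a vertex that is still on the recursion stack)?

M→G

DFS from G (visiting neighbors in alphabetical order); mark gray on enter, black on exit:
G gray
  J gray
    O gray
    O black
  J black
  N gray
    I gray
      H gray
        L gray
        L black
      H black
      K gray
        K→L: L black — skip
      K black
      I→L: L black — skip
    I black
    M gray
      M→G: G is gray → back edge
First back edge: M → G.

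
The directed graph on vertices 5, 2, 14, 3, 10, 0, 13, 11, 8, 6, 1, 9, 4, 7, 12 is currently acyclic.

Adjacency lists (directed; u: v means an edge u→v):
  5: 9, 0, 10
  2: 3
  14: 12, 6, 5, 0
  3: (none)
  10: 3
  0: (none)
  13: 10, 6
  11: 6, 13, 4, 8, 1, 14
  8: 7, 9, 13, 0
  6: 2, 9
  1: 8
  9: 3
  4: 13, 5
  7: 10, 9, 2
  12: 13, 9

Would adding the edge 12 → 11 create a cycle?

Yes

Adding 12→11 creates a cycle iff 11 can already reach 12.
Path from 11: 11 → 14 → 12.
So 11 → … → 12 → 11 is a cycle.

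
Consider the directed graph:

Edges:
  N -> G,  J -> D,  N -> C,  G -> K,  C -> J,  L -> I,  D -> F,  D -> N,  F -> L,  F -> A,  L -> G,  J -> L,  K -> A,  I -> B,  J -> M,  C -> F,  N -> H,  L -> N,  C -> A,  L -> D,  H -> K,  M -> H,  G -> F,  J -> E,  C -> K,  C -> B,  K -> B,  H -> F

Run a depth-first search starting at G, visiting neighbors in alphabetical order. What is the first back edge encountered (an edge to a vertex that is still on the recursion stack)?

D->F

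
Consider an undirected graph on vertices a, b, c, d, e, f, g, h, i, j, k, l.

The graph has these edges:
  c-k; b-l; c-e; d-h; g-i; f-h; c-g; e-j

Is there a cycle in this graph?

DFS, tracking each vertex's parent; an edge to a visited non-parent vertex closes a cycle.
Start from c:
visit c (parent –)
  visit k (parent c)
    k–c: parent, skip
  visit g (parent c)
    g–c: parent, skip
    visit i (parent g)
      i–g: parent, skip
  visit e (parent c)
    visit j (parent e)
      j–e: parent, skip
    e–c: parent, skip
visit a (parent –)
visit b (parent –)
  visit l (parent b)
    l–b: parent, skip
visit d (parent –)
  visit h (parent d)
    visit f (parent h)
      f–h: parent, skip
    h–d: parent, skip
No non-parent visited neighbor found — the graph is a forest.

No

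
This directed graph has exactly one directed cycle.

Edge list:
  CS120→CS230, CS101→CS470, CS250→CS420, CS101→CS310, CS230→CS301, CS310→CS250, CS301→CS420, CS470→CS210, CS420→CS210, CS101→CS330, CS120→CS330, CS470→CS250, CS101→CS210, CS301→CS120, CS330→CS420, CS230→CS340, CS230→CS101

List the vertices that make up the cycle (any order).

CS120, CS230, CS301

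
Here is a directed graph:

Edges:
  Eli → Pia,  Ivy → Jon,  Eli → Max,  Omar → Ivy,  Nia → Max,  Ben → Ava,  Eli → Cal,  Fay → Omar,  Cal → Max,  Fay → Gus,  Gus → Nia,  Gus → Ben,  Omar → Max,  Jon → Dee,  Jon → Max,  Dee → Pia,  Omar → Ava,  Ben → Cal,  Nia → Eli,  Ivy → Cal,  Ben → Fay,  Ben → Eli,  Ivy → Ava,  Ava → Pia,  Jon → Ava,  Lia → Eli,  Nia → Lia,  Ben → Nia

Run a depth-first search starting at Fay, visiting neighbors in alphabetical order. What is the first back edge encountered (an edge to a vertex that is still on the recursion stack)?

DFS from Fay (visiting neighbors in alphabetical order); mark gray on enter, black on exit:
Fay gray
  Gus gray
    Ben gray
      Ava gray
        Pia gray
        Pia black
      Ava black
      Cal gray
        Max gray
        Max black
      Cal black
      Eli gray
        Eli→Cal: Cal black — skip
        Eli→Max: Max black — skip
        Eli→Pia: Pia black — skip
      Eli black
      Ben→Fay: Fay is gray → back edge
First back edge: Ben → Fay.

Ben→Fay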